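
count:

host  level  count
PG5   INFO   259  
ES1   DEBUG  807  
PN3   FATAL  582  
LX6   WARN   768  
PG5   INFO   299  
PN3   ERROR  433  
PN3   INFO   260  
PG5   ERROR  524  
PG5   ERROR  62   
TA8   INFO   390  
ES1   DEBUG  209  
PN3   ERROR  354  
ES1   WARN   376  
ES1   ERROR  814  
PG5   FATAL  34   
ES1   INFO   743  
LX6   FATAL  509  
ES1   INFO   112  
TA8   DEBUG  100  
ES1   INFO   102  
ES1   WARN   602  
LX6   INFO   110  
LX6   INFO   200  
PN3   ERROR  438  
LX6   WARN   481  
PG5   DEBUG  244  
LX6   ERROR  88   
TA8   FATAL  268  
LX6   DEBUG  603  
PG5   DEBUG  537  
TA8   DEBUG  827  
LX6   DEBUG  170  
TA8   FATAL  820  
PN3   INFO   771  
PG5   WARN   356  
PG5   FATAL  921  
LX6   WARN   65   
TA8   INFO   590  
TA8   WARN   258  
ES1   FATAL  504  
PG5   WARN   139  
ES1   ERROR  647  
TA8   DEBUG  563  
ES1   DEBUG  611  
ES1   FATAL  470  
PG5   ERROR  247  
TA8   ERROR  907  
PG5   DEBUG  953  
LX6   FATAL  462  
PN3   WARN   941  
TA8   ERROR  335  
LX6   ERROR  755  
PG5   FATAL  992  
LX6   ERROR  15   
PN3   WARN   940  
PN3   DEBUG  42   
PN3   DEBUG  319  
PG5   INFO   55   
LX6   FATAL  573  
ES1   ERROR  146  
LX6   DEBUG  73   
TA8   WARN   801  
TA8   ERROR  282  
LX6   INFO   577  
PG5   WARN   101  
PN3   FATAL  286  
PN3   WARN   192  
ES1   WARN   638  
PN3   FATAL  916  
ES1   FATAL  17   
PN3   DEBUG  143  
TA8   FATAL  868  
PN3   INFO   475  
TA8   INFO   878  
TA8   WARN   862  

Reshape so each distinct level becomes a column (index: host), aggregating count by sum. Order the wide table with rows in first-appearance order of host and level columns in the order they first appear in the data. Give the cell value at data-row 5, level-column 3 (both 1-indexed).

1956

With rows in first-appearance order of host, row 5 is host=TA8. level columns in first-appearance order: INFO, DEBUG, FATAL, WARN, ERROR; column 3 is FATAL.
Long rows with host=TA8, level=FATAL: 268 + 820 + 868 = 1956.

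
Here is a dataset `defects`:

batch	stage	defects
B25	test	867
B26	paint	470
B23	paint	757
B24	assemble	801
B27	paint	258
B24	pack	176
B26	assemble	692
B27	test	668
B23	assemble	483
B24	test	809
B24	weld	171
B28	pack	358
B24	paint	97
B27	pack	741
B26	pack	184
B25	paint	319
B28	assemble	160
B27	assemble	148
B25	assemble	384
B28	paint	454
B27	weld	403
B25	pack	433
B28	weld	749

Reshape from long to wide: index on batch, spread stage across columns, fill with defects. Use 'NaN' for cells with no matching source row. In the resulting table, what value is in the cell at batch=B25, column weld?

No long-format row has batch=B25 and stage=weld, so the cell is NaN.

NaN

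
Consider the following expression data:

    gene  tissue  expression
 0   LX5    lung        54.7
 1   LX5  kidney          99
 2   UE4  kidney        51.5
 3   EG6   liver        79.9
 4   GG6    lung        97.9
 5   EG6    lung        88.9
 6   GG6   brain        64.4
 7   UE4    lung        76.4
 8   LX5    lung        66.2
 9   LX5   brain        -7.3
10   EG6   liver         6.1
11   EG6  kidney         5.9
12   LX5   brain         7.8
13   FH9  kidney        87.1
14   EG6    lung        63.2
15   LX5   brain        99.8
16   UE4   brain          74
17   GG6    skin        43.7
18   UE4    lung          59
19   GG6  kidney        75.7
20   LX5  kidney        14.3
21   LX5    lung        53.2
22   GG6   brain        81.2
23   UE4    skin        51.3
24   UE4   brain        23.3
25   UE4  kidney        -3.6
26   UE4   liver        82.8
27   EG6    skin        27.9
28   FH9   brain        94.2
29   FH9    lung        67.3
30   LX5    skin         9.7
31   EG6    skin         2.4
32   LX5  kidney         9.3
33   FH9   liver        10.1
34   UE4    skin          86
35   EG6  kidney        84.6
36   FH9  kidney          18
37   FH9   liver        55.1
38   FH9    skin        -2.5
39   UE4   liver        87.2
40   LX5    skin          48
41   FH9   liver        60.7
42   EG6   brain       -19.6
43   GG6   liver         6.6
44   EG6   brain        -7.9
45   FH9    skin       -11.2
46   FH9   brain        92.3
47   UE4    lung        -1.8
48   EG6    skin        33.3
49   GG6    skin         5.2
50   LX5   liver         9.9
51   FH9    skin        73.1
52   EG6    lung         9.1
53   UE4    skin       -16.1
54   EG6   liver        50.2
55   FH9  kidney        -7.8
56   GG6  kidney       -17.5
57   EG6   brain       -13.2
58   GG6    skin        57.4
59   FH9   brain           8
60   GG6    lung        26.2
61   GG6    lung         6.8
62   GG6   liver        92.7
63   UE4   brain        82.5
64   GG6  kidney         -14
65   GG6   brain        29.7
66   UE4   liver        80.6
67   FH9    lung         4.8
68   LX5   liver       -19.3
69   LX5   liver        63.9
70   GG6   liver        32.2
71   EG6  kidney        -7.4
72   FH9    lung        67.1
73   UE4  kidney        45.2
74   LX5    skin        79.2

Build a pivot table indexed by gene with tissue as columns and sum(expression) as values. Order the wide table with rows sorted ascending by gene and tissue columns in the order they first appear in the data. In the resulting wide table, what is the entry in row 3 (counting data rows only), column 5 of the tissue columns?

106.3

With rows sorted ascending by gene, row 3 is gene=GG6. tissue columns in first-appearance order: lung, kidney, liver, brain, skin; column 5 is skin.
Long rows with gene=GG6, tissue=skin: 43.7 + 5.2 + 57.4 = 106.3.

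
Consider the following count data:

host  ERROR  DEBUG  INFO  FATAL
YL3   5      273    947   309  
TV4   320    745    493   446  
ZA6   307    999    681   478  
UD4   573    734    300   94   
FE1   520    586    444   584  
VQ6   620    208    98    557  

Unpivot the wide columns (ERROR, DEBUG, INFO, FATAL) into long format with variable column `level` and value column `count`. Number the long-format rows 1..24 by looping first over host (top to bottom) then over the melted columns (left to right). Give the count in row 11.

24 rows total (6 × 4). Row 11: index ⌊(11-1)/4⌋ = 2 into host → ZA6; (11-1) mod 4 = 2 into the melted columns → INFO.
So row 11 is (ZA6, INFO, 681); count = 681.

681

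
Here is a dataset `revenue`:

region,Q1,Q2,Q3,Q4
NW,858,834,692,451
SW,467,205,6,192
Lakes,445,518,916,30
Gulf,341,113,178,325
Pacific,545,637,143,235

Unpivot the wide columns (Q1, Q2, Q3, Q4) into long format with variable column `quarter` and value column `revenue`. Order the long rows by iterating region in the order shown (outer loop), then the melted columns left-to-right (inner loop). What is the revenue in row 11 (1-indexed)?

20 rows total (5 × 4). Row 11: index ⌊(11-1)/4⌋ = 2 into region → Lakes; (11-1) mod 4 = 2 into the melted columns → Q3.
So row 11 is (Lakes, Q3, 916); revenue = 916.

916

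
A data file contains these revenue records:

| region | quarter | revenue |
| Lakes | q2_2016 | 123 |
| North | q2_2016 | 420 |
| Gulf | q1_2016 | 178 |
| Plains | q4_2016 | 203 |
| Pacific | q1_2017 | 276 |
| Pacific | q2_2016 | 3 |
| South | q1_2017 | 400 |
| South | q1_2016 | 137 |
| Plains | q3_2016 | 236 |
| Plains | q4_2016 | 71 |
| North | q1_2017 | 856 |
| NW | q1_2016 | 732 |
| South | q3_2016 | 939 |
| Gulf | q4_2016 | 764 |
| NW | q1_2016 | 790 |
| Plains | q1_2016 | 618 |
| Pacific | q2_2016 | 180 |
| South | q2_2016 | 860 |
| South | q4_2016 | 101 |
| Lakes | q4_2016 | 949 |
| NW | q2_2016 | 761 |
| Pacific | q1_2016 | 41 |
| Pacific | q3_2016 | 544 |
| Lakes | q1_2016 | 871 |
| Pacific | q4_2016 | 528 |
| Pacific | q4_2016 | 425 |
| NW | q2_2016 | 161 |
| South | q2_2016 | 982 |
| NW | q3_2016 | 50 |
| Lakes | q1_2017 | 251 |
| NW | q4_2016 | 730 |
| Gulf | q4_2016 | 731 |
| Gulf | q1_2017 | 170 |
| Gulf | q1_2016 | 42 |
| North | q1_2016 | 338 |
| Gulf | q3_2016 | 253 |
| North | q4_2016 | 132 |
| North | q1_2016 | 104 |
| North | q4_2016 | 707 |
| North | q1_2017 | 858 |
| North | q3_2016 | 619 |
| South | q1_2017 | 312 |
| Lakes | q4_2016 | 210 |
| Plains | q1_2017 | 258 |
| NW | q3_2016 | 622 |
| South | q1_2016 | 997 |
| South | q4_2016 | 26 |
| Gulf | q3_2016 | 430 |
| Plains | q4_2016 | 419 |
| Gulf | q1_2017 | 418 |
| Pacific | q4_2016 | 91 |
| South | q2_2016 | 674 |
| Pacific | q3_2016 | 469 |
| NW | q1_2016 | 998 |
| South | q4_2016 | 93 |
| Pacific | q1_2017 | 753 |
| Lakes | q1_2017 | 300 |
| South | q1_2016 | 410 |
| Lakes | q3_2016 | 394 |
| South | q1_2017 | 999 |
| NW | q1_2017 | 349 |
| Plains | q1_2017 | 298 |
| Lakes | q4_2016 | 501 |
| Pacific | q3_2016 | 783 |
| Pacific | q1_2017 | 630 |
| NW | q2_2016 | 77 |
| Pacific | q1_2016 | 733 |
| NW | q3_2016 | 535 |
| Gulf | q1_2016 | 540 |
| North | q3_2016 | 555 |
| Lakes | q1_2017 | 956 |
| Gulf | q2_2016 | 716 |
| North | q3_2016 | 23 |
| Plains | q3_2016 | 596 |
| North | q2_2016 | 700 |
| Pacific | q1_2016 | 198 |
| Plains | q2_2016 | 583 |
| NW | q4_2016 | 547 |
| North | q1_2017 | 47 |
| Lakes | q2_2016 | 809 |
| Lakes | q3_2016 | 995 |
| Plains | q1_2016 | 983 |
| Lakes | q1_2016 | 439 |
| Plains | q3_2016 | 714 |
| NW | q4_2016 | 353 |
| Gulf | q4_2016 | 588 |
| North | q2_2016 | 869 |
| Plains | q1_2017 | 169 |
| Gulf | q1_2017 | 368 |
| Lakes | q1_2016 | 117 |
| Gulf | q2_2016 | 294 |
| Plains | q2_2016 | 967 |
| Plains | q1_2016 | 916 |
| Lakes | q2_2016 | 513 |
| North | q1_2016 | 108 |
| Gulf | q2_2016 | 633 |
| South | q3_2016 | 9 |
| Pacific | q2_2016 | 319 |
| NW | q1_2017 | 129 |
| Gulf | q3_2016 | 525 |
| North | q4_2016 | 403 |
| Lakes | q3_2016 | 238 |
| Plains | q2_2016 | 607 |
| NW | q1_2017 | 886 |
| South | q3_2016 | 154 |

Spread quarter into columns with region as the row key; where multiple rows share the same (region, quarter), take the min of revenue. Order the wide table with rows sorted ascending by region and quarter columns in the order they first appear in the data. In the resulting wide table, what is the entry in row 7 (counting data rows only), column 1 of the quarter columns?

With rows sorted ascending by region, row 7 is region=South. quarter columns in first-appearance order: q2_2016, q1_2016, q4_2016, q1_2017, q3_2016; column 1 is q2_2016.
Long rows with region=South, quarter=q2_2016: min(860, 982, 674) = 674.

674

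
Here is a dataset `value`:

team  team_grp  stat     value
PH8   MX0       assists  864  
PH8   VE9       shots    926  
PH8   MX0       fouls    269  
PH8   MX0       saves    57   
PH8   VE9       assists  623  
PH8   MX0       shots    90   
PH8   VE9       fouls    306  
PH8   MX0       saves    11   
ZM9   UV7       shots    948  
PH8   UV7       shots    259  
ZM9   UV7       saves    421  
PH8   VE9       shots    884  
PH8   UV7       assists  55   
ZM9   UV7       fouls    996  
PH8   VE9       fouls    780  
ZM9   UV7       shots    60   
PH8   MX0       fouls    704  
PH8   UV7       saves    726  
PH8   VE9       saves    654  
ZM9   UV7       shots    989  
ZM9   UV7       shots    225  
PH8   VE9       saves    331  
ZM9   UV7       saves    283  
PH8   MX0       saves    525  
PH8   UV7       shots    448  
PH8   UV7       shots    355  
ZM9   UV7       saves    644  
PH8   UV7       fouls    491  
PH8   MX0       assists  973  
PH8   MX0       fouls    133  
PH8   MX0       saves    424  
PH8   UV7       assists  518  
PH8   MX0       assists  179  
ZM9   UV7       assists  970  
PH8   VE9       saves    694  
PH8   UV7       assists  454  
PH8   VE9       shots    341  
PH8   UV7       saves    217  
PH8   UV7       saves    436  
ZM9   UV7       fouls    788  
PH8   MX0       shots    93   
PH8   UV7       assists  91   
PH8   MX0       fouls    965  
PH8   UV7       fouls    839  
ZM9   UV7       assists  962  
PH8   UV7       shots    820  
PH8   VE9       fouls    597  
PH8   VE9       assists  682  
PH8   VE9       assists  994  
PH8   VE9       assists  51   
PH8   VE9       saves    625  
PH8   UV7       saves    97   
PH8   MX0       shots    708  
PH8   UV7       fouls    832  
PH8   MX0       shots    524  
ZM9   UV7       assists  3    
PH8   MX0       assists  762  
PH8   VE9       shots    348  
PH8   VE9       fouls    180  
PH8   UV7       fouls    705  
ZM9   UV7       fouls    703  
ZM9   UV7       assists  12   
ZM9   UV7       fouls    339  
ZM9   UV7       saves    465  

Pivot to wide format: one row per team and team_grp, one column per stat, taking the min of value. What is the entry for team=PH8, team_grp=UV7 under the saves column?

Rows with team=PH8, team_grp=UV7 and stat=saves: value values are 726, 217, 436, 97.
min(726, 217, 436, 97) = 97.

97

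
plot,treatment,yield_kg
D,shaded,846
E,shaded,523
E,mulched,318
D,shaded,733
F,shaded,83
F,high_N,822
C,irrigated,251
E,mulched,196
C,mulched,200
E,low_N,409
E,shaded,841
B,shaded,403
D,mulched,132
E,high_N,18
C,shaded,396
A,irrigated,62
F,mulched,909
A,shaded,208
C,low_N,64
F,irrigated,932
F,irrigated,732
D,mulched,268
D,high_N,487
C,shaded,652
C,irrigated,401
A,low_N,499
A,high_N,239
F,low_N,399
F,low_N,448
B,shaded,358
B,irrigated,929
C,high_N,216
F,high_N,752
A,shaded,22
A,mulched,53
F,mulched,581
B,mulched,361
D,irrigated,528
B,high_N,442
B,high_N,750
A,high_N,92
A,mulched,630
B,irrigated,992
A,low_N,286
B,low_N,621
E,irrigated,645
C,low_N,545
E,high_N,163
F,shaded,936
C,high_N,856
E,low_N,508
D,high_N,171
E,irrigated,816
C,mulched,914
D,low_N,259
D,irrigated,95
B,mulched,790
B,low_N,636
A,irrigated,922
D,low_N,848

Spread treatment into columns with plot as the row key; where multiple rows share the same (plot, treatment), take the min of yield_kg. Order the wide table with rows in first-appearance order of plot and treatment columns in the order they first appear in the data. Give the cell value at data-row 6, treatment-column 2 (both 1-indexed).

With rows in first-appearance order of plot, row 6 is plot=A. treatment columns in first-appearance order: shaded, mulched, high_N, irrigated, low_N; column 2 is mulched.
Long rows with plot=A, treatment=mulched: min(53, 630) = 53.

53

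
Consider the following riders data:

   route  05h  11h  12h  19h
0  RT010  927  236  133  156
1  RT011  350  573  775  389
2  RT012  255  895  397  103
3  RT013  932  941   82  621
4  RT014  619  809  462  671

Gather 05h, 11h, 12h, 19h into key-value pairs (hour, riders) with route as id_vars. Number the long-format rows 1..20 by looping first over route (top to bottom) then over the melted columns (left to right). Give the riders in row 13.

932

20 rows total (5 × 4). Row 13: index ⌊(13-1)/4⌋ = 3 into route → RT013; (13-1) mod 4 = 0 into the melted columns → 05h.
So row 13 is (RT013, 05h, 932); riders = 932.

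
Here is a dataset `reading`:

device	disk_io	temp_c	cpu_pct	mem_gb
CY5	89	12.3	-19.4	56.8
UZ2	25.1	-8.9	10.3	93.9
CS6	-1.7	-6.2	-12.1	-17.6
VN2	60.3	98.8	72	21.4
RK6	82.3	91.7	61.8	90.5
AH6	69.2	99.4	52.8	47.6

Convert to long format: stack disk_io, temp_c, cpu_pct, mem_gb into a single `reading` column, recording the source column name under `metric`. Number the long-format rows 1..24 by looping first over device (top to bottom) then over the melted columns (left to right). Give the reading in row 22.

24 rows total (6 × 4). Row 22: index ⌊(22-1)/4⌋ = 5 into device → AH6; (22-1) mod 4 = 1 into the melted columns → temp_c.
So row 22 is (AH6, temp_c, 99.4); reading = 99.4.

99.4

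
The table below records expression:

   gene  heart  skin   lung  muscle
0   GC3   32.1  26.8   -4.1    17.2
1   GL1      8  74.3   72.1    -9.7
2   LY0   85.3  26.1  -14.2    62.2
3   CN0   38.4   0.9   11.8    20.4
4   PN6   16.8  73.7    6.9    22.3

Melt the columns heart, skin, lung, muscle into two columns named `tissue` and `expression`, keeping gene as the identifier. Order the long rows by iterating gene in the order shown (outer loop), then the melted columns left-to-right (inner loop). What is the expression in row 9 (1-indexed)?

85.3

20 rows total (5 × 4). Row 9: index ⌊(9-1)/4⌋ = 2 into gene → LY0; (9-1) mod 4 = 0 into the melted columns → heart.
So row 9 is (LY0, heart, 85.3); expression = 85.3.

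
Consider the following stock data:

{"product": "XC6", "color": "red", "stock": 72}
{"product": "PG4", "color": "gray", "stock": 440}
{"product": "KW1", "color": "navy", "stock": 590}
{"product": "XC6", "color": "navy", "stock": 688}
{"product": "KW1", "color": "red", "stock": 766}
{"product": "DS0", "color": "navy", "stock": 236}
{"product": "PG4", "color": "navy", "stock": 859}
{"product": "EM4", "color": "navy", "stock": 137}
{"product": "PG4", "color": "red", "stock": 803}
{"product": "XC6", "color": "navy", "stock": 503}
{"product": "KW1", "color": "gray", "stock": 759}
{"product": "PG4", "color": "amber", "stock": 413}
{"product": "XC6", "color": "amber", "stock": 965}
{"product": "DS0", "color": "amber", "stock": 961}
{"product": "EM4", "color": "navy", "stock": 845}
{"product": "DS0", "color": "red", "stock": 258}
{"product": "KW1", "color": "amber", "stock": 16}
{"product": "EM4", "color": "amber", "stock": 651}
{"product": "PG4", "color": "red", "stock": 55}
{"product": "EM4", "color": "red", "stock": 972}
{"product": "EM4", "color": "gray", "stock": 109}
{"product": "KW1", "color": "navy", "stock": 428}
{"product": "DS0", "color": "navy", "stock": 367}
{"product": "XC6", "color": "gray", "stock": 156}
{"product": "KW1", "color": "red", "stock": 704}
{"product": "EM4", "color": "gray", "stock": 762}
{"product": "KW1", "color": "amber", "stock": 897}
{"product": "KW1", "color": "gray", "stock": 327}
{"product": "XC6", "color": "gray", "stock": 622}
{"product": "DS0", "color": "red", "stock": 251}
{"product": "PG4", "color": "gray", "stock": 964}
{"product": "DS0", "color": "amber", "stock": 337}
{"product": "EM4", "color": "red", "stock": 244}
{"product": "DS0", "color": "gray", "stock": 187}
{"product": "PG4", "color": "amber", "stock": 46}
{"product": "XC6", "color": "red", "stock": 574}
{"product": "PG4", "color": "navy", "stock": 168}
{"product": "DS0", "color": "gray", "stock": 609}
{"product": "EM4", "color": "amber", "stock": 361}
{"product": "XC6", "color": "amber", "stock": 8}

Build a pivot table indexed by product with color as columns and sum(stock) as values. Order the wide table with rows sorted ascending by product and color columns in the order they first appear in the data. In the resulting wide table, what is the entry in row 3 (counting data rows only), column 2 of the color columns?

1086

With rows sorted ascending by product, row 3 is product=KW1. color columns in first-appearance order: red, gray, navy, amber; column 2 is gray.
Long rows with product=KW1, color=gray: 759 + 327 = 1086.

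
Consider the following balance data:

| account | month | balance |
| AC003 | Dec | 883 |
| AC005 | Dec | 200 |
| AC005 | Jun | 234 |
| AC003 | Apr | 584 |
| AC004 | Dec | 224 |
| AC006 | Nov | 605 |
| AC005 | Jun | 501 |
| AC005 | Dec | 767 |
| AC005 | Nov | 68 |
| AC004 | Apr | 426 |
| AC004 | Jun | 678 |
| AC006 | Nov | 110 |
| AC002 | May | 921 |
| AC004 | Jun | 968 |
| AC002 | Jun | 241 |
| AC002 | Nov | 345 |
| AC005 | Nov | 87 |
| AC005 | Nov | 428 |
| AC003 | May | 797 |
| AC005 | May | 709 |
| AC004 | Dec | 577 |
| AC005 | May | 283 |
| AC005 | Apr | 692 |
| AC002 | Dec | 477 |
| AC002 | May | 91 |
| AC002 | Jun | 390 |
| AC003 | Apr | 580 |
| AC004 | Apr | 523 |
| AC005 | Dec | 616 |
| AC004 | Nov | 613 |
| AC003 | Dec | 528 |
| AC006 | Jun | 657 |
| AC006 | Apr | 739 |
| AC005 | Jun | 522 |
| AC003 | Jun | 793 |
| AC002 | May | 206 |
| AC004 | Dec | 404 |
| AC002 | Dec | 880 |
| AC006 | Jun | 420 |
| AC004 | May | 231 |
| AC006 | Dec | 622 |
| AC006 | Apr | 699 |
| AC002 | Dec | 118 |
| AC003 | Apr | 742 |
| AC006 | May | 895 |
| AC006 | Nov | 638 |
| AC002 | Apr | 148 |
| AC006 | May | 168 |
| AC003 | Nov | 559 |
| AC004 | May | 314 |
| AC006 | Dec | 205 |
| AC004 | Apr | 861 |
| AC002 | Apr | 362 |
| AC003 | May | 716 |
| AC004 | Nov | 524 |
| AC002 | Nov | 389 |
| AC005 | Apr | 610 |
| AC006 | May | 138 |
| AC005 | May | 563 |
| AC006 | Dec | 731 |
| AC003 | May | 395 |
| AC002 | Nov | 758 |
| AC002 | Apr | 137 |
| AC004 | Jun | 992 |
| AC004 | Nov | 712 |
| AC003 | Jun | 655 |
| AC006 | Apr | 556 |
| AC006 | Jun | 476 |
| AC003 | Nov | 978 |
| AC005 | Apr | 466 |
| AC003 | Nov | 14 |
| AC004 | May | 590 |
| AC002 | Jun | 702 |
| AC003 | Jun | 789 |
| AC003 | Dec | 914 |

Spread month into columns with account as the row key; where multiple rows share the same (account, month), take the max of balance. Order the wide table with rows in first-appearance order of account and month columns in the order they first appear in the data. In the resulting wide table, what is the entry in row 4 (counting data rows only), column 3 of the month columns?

With rows in first-appearance order of account, row 4 is account=AC006. month columns in first-appearance order: Dec, Jun, Apr, Nov, May; column 3 is Apr.
Long rows with account=AC006, month=Apr: max(739, 699, 556) = 739.

739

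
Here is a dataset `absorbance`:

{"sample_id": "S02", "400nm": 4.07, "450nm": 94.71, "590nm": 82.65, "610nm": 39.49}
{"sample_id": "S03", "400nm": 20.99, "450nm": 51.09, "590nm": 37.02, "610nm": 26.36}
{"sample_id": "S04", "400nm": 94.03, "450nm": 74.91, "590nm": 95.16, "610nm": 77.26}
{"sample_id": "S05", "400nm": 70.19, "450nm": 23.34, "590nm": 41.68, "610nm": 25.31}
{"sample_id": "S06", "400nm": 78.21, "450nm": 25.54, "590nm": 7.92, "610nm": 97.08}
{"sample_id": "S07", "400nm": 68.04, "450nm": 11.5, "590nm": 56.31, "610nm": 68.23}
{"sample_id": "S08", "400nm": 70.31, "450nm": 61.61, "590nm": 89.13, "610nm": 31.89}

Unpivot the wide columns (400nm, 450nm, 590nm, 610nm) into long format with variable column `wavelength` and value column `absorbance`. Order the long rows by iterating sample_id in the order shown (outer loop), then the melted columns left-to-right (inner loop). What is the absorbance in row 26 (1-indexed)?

61.61

28 rows total (7 × 4). Row 26: index ⌊(26-1)/4⌋ = 6 into sample_id → S08; (26-1) mod 4 = 1 into the melted columns → 450nm.
So row 26 is (S08, 450nm, 61.61); absorbance = 61.61.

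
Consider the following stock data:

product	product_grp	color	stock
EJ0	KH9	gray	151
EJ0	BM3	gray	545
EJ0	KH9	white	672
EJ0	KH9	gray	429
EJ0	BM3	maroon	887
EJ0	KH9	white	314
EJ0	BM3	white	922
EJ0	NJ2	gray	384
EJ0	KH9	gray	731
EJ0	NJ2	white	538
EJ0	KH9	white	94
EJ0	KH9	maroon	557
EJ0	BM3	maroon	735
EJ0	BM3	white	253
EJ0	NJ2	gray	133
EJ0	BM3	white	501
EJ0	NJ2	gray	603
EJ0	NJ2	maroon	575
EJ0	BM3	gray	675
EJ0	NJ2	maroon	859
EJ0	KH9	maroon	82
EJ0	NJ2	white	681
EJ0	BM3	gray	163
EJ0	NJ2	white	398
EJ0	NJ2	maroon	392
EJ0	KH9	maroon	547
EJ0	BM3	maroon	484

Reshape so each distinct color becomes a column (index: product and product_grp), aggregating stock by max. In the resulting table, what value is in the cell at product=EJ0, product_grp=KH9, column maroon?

557

Rows with product=EJ0, product_grp=KH9 and color=maroon: stock values are 557, 82, 547.
max(557, 82, 547) = 557.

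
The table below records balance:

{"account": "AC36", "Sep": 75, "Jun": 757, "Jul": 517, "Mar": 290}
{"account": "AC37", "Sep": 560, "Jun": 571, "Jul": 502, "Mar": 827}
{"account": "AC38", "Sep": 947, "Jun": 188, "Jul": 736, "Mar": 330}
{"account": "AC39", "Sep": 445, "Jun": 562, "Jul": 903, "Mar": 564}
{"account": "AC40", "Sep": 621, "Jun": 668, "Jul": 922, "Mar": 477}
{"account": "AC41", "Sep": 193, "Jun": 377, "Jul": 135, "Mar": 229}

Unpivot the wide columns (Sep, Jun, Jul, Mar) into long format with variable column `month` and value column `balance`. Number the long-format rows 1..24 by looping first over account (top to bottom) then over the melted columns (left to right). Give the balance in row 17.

621

24 rows total (6 × 4). Row 17: index ⌊(17-1)/4⌋ = 4 into account → AC40; (17-1) mod 4 = 0 into the melted columns → Sep.
So row 17 is (AC40, Sep, 621); balance = 621.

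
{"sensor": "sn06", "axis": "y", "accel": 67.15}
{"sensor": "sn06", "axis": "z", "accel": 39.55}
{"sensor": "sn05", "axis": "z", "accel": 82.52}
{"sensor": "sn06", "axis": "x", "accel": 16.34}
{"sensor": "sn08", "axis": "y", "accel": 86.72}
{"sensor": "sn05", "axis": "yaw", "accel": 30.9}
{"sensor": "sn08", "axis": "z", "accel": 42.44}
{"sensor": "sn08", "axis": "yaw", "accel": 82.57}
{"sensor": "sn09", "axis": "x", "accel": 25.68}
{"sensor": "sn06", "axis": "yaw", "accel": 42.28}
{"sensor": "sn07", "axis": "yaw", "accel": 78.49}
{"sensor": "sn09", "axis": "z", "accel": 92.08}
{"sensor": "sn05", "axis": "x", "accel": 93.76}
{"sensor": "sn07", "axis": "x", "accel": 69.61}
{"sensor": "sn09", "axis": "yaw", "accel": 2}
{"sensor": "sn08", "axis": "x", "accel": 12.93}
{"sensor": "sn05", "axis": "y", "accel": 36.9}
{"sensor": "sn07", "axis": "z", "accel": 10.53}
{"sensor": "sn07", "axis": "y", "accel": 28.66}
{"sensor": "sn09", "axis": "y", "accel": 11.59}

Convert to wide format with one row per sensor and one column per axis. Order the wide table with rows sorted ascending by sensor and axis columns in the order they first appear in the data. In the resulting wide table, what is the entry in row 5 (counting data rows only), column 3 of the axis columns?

With rows sorted ascending by sensor, row 5 is sensor=sn09. axis columns in first-appearance order: y, z, x, yaw; column 3 is x.
Long rows with sensor=sn09, axis=x: accel = 25.68.

25.68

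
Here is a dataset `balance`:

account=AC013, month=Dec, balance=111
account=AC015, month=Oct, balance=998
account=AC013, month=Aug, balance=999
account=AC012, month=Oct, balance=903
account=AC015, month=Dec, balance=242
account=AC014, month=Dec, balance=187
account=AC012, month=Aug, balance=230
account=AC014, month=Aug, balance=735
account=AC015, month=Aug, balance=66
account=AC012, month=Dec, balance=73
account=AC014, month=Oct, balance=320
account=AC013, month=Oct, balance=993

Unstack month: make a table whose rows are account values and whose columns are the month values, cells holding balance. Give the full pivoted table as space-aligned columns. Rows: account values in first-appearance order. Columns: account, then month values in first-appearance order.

account  Dec  Oct  Aug
AC013    111  993  999
AC015    242  998  66 
AC012    73   903  230
AC014    187  320  735

Columns: account plus the 3 distinct month values (Dec, Oct, Aug).
For example, row AC013 column Dec takes balance=111 from the long row (AC013, Dec).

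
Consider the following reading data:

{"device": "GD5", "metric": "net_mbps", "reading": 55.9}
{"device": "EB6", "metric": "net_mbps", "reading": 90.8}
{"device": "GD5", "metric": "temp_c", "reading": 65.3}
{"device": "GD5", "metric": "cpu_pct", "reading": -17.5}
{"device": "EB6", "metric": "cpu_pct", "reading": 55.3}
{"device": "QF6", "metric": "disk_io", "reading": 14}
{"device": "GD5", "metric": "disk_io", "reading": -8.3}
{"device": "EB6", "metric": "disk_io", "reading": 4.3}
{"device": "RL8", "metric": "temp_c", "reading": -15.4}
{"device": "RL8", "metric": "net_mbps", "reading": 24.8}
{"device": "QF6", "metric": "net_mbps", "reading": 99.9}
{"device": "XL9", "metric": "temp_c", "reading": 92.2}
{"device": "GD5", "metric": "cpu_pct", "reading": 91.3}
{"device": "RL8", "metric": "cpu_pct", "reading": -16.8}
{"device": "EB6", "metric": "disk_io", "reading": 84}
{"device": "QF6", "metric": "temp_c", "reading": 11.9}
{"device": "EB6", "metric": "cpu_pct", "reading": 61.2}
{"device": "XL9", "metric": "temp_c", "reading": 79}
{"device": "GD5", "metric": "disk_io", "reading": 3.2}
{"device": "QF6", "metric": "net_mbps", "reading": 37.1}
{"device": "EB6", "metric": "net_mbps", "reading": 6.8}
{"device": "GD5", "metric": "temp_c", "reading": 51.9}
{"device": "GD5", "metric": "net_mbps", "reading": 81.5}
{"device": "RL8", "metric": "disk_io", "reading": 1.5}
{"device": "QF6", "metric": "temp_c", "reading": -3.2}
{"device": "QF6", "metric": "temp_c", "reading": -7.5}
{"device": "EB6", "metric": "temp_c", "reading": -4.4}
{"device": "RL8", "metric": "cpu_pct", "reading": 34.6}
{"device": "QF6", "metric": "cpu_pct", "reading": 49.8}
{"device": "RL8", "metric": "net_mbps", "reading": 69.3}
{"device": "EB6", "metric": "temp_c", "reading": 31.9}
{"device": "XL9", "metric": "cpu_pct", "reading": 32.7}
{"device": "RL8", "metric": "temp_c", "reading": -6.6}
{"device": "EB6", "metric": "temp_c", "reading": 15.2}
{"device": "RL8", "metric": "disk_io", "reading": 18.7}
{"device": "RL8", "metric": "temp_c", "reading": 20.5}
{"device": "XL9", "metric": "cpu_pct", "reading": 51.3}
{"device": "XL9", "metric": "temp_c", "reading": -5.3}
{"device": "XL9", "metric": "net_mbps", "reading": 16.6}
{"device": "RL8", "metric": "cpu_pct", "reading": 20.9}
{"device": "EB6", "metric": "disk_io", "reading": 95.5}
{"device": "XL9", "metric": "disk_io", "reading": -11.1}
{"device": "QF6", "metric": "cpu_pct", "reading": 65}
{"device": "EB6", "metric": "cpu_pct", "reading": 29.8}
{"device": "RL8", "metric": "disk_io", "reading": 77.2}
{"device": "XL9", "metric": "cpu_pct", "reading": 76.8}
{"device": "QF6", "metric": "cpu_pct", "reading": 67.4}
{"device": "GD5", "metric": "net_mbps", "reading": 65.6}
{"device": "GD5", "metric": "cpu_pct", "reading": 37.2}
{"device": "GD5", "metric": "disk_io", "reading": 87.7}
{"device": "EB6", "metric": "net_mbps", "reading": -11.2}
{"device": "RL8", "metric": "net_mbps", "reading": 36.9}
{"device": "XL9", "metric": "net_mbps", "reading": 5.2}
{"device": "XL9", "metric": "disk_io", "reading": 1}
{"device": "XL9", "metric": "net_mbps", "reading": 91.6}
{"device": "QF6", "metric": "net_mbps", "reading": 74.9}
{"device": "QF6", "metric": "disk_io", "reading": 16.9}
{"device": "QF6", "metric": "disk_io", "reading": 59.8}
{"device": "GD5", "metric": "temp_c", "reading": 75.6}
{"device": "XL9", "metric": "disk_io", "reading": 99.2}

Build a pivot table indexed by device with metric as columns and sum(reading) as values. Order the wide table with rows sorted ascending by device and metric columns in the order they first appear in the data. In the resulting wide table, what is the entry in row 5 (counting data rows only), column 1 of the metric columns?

With rows sorted ascending by device, row 5 is device=XL9. metric columns in first-appearance order: net_mbps, temp_c, cpu_pct, disk_io; column 1 is net_mbps.
Long rows with device=XL9, metric=net_mbps: 16.6 + 5.2 + 91.6 = 113.4.

113.4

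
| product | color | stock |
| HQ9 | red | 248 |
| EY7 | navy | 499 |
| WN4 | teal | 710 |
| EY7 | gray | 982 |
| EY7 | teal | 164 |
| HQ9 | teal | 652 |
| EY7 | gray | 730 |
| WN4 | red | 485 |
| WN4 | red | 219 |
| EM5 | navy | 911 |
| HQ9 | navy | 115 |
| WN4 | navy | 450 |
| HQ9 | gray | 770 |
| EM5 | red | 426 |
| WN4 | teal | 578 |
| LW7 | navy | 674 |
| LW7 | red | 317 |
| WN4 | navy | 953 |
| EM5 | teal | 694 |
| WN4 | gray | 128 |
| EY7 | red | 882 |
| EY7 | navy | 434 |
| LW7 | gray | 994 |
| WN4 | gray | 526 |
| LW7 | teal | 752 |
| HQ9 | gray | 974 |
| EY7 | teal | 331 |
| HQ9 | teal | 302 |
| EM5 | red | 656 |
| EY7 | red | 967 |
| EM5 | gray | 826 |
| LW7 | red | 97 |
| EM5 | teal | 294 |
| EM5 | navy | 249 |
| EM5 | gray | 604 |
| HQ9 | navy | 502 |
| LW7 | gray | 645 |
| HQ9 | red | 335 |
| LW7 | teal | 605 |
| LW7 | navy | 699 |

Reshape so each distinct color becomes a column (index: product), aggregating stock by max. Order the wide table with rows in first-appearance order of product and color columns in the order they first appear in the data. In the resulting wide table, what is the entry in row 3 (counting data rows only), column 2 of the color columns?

With rows in first-appearance order of product, row 3 is product=WN4. color columns in first-appearance order: red, navy, teal, gray; column 2 is navy.
Long rows with product=WN4, color=navy: max(450, 953) = 953.

953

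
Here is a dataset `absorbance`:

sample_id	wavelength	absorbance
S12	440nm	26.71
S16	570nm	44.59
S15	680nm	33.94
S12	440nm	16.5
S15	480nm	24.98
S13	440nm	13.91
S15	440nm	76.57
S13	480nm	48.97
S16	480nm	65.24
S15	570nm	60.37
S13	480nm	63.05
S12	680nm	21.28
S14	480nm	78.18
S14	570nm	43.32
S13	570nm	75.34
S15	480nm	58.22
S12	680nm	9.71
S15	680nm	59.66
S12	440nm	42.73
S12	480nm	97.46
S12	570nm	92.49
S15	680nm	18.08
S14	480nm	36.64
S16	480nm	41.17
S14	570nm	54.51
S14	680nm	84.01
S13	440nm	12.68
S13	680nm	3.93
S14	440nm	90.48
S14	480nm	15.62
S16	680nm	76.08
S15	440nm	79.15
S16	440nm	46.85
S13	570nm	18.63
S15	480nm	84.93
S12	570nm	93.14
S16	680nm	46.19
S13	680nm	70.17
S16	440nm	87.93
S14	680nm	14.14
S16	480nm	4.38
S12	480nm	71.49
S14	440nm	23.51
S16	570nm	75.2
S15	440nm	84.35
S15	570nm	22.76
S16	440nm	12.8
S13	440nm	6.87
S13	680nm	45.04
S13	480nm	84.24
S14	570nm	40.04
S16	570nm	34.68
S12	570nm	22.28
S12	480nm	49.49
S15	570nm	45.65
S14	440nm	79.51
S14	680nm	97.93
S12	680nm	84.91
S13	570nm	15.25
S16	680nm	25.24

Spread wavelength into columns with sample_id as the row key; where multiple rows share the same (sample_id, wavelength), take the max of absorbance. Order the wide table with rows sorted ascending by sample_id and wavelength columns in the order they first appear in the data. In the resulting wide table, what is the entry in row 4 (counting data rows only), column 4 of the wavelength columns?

84.93

With rows sorted ascending by sample_id, row 4 is sample_id=S15. wavelength columns in first-appearance order: 440nm, 570nm, 680nm, 480nm; column 4 is 480nm.
Long rows with sample_id=S15, wavelength=480nm: max(24.98, 58.22, 84.93) = 84.93.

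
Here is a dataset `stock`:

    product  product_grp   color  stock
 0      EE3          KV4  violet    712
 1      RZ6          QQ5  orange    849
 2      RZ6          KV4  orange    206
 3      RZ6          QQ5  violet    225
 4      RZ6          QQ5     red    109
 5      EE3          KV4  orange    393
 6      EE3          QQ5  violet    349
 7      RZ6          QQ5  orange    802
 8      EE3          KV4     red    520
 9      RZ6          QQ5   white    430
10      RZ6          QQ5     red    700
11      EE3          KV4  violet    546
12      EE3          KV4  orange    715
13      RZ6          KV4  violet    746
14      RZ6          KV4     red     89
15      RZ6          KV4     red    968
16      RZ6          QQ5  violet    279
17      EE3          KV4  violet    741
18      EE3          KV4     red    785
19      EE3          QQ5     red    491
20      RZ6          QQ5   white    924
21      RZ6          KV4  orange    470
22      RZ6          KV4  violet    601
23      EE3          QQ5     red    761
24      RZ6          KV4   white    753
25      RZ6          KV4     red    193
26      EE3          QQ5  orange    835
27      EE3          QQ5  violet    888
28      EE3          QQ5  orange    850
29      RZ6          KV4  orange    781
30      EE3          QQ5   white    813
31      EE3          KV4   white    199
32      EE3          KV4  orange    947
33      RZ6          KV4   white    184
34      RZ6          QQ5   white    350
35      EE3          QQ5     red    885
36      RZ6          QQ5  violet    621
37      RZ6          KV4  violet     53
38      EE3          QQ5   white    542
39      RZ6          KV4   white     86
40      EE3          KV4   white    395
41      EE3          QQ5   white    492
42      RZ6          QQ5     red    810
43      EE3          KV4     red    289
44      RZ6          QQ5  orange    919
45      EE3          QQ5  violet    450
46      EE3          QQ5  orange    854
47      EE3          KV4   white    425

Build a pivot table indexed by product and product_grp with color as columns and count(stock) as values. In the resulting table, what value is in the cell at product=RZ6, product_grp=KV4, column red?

3

Rows with product=RZ6, product_grp=KV4 and color=red: stock values are 89, 968, 193.
3 rows match — count = 3.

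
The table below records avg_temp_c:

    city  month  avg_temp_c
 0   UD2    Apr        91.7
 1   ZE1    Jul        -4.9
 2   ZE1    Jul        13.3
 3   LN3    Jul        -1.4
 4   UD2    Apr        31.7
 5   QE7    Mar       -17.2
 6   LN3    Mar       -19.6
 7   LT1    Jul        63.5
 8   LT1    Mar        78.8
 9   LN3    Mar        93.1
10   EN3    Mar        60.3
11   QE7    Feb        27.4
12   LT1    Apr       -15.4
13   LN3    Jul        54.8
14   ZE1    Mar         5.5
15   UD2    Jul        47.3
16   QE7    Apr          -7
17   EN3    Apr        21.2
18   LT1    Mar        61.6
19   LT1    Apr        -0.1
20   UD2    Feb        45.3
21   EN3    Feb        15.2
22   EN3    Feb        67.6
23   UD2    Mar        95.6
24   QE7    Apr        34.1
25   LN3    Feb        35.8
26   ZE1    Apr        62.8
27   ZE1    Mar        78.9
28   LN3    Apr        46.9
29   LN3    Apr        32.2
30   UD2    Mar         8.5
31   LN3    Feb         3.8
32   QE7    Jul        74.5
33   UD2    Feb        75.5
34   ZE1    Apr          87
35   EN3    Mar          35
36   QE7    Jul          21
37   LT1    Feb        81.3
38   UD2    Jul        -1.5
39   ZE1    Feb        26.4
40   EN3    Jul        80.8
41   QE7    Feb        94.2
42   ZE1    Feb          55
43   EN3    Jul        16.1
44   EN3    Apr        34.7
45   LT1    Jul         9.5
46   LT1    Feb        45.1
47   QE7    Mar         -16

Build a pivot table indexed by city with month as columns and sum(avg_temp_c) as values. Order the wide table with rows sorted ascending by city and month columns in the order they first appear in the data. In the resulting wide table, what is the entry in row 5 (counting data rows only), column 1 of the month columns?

123.4

With rows sorted ascending by city, row 5 is city=UD2. month columns in first-appearance order: Apr, Jul, Mar, Feb; column 1 is Apr.
Long rows with city=UD2, month=Apr: 91.7 + 31.7 = 123.4.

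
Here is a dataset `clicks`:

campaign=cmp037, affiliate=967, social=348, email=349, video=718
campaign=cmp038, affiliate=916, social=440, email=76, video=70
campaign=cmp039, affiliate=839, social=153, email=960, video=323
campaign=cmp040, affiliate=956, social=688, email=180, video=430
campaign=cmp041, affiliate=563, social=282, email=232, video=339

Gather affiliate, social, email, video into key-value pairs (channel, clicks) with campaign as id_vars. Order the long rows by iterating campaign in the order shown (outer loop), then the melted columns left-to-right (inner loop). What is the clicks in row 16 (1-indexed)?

20 rows total (5 × 4). Row 16: index ⌊(16-1)/4⌋ = 3 into campaign → cmp040; (16-1) mod 4 = 3 into the melted columns → video.
So row 16 is (cmp040, video, 430); clicks = 430.

430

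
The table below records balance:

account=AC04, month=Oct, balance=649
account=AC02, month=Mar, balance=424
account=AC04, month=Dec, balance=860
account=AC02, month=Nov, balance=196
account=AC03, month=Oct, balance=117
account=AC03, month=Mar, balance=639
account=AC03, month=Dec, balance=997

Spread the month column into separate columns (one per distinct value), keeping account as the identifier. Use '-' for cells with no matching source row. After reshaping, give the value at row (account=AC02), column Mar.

The long row with account=AC02, month=Mar has balance=424.

424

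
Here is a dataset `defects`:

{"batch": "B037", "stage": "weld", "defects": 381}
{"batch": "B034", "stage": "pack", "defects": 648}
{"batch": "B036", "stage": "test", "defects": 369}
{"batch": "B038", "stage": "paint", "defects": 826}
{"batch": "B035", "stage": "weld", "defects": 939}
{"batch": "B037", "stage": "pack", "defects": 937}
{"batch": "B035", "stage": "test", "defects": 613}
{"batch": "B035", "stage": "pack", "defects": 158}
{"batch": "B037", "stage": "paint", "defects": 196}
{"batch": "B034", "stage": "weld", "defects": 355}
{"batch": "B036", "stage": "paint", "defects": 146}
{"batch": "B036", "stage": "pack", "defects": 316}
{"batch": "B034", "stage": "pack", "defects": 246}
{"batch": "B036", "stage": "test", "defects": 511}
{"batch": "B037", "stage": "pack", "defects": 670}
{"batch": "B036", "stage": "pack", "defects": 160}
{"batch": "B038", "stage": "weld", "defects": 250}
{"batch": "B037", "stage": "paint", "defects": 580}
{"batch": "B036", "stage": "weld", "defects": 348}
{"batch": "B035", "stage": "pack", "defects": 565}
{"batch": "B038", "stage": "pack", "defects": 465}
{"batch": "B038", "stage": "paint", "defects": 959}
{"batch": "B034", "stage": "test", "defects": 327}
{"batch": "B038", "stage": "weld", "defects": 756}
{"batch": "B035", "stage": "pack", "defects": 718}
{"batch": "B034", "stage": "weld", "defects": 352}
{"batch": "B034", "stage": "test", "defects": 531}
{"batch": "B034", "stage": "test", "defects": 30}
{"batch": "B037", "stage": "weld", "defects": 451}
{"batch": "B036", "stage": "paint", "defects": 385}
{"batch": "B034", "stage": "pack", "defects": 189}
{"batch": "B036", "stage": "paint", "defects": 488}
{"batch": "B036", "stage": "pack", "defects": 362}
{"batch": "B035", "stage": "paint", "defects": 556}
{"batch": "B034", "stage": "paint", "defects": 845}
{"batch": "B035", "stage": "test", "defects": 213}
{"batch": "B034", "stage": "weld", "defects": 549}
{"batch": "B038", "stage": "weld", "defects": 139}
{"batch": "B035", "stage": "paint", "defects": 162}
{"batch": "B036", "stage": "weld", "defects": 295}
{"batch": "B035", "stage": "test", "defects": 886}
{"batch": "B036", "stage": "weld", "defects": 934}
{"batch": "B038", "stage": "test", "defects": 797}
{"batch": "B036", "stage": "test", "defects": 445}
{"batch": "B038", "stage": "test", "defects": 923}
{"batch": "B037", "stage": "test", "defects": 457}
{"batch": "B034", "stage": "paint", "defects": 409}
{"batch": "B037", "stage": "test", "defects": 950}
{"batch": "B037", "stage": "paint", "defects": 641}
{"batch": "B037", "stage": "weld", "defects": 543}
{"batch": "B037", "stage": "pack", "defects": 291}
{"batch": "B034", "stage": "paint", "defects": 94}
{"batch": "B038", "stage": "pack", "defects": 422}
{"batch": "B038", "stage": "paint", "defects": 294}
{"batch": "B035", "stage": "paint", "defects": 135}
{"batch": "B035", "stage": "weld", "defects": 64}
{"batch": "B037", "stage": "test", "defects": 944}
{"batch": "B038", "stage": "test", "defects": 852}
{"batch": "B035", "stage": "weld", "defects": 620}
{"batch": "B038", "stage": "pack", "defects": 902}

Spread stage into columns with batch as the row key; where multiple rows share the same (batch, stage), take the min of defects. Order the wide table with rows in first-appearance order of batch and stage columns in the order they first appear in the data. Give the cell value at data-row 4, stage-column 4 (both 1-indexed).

With rows in first-appearance order of batch, row 4 is batch=B038. stage columns in first-appearance order: weld, pack, test, paint; column 4 is paint.
Long rows with batch=B038, stage=paint: min(826, 959, 294) = 294.

294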